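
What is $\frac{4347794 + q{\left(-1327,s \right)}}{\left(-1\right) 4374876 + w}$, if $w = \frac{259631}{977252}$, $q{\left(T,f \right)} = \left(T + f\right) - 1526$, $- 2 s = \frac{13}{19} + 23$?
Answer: $- \frac{80675723478808}{81231765161299} \approx -0.99315$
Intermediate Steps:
$s = - \frac{225}{19}$ ($s = - \frac{\frac{13}{19} + 23}{2} = \left(- \frac{1}{2}\right) \frac{450}{19} = - \frac{225}{19} \approx -11.842$)
$q{\left(T,f \right)} = -1526 + T + f$
$w = \frac{259631}{977252}$ ($w = 259631 \cdot \frac{1}{977252} = \frac{259631}{977252} \approx 0.26567$)
$\frac{4347794 + q{\left(-1327,s \right)}}{\left(-1\right) 4374876 + w} = \frac{4347794 - \frac{54432}{19}}{\left(-1\right) 4374876 + \frac{259631}{977252}} = \frac{4347794 - \frac{54432}{19}}{-4374876 + \frac{259631}{977252}} = \frac{82553654}{19 \left(- \frac{4275356061121}{977252}\right)} = \frac{82553654}{19} \left(- \frac{977252}{4275356061121}\right) = - \frac{80675723478808}{81231765161299}$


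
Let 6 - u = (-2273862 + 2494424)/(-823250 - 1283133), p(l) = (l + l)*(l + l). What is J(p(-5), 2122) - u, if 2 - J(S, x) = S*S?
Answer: -21072476094/2106383 ≈ -10004.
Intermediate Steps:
p(l) = 4*l² (p(l) = (2*l)*(2*l) = 4*l²)
J(S, x) = 2 - S² (J(S, x) = 2 - S*S = 2 - S²)
u = 12858860/2106383 (u = 6 - (-2273862 + 2494424)/(-823250 - 1283133) = 6 - 220562/(-2106383) = 6 - 220562*(-1)/2106383 = 6 - 1*(-220562/2106383) = 6 + 220562/2106383 = 12858860/2106383 ≈ 6.1047)
J(p(-5), 2122) - u = (2 - (4*(-5)²)²) - 1*12858860/2106383 = (2 - (4*25)²) - 12858860/2106383 = (2 - 1*100²) - 12858860/2106383 = (2 - 1*10000) - 12858860/2106383 = (2 - 10000) - 12858860/2106383 = -9998 - 12858860/2106383 = -21072476094/2106383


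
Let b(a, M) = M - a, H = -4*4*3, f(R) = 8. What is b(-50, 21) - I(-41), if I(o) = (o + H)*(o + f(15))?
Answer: -2866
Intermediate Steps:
H = -48 (H = -16*3 = -48)
I(o) = (-48 + o)*(8 + o) (I(o) = (o - 48)*(o + 8) = (-48 + o)*(8 + o))
b(-50, 21) - I(-41) = (21 - 1*(-50)) - (-384 + (-41)**2 - 40*(-41)) = (21 + 50) - (-384 + 1681 + 1640) = 71 - 1*2937 = 71 - 2937 = -2866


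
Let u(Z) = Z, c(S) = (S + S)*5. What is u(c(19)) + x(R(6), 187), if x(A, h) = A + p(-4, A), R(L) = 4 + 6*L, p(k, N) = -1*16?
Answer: 214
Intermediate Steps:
c(S) = 10*S (c(S) = (2*S)*5 = 10*S)
p(k, N) = -16
x(A, h) = -16 + A (x(A, h) = A - 16 = -16 + A)
u(c(19)) + x(R(6), 187) = 10*19 + (-16 + (4 + 6*6)) = 190 + (-16 + (4 + 36)) = 190 + (-16 + 40) = 190 + 24 = 214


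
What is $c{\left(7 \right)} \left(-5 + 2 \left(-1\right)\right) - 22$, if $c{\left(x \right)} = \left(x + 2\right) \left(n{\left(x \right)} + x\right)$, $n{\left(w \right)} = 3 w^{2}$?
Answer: $-9724$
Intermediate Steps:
$c{\left(x \right)} = \left(2 + x\right) \left(x + 3 x^{2}\right)$ ($c{\left(x \right)} = \left(x + 2\right) \left(3 x^{2} + x\right) = \left(2 + x\right) \left(x + 3 x^{2}\right)$)
$c{\left(7 \right)} \left(-5 + 2 \left(-1\right)\right) - 22 = 7 \left(2 + 3 \cdot 7^{2} + 7 \cdot 7\right) \left(-5 + 2 \left(-1\right)\right) - 22 = 7 \left(2 + 3 \cdot 49 + 49\right) \left(-5 - 2\right) - 22 = 7 \left(2 + 147 + 49\right) \left(-7\right) - 22 = 7 \cdot 198 \left(-7\right) - 22 = 1386 \left(-7\right) - 22 = -9702 - 22 = -9724$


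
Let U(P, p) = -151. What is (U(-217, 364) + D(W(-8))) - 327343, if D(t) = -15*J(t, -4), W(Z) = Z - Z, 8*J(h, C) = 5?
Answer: -2620027/8 ≈ -3.2750e+5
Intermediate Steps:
J(h, C) = 5/8 (J(h, C) = (⅛)*5 = 5/8)
W(Z) = 0
D(t) = -75/8 (D(t) = -15*5/8 = -75/8)
(U(-217, 364) + D(W(-8))) - 327343 = (-151 - 75/8) - 327343 = -1283/8 - 327343 = -2620027/8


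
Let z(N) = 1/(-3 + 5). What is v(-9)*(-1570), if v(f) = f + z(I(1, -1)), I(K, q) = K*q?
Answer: 13345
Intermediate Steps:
z(N) = ½ (z(N) = 1/2 = ½)
v(f) = ½ + f (v(f) = f + ½ = ½ + f)
v(-9)*(-1570) = (½ - 9)*(-1570) = -17/2*(-1570) = 13345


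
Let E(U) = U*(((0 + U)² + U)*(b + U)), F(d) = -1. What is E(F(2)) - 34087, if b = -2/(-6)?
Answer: -34087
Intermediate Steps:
b = ⅓ (b = -2*(-⅙) = ⅓ ≈ 0.33333)
E(U) = U*(⅓ + U)*(U + U²) (E(U) = U*(((0 + U)² + U)*(⅓ + U)) = U*((U² + U)*(⅓ + U)) = U*((U + U²)*(⅓ + U)) = U*((⅓ + U)*(U + U²)) = U*(⅓ + U)*(U + U²))
E(F(2)) - 34087 = (⅓)*(-1)²*(1 + 3*(-1)² + 4*(-1)) - 34087 = (⅓)*1*(1 + 3*1 - 4) - 34087 = (⅓)*1*(1 + 3 - 4) - 34087 = (⅓)*1*0 - 34087 = 0 - 34087 = -34087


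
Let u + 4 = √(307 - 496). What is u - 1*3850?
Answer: -3854 + 3*I*√21 ≈ -3854.0 + 13.748*I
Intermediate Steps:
u = -4 + 3*I*√21 (u = -4 + √(307 - 496) = -4 + √(-189) = -4 + 3*I*√21 ≈ -4.0 + 13.748*I)
u - 1*3850 = (-4 + 3*I*√21) - 1*3850 = (-4 + 3*I*√21) - 3850 = -3854 + 3*I*√21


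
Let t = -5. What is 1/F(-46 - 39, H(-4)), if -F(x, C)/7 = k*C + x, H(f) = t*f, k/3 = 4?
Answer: -1/1085 ≈ -0.00092166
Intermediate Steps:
k = 12 (k = 3*4 = 12)
H(f) = -5*f
F(x, C) = -84*C - 7*x (F(x, C) = -7*(12*C + x) = -7*(x + 12*C) = -84*C - 7*x)
1/F(-46 - 39, H(-4)) = 1/(-(-420)*(-4) - 7*(-46 - 39)) = 1/(-84*20 - 7*(-85)) = 1/(-1680 + 595) = 1/(-1085) = -1/1085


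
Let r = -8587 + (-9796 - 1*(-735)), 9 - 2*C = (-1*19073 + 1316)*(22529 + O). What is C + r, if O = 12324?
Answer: 309424717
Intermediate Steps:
C = 309442365 (C = 9/2 - (-1*19073 + 1316)*(22529 + 12324)/2 = 9/2 - (-19073 + 1316)*34853/2 = 9/2 - (-17757)*34853/2 = 9/2 - 1/2*(-618884721) = 9/2 + 618884721/2 = 309442365)
r = -17648 (r = -8587 + (-9796 + 735) = -8587 - 9061 = -17648)
C + r = 309442365 - 17648 = 309424717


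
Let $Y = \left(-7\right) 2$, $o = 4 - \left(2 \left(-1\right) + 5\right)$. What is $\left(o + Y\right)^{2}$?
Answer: $169$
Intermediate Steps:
$o = 1$ ($o = 4 - \left(-2 + 5\right) = 4 - 3 = 1$)
$Y = -14$
$\left(o + Y\right)^{2} = \left(1 - 14\right)^{2} = \left(-13\right)^{2} = 169$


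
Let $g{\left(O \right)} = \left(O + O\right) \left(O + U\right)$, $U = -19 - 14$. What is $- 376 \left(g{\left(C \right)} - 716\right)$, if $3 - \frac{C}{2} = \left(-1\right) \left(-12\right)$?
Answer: $-421120$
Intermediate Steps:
$U = -33$
$C = -18$ ($C = 6 - 2 \left(\left(-1\right) \left(-12\right)\right) = 6 - 24 = -18$)
$g{\left(O \right)} = 2 O \left(-33 + O\right)$ ($g{\left(O \right)} = \left(O + O\right) \left(O - 33\right) = 2 O \left(-33 + O\right)$)
$- 376 \left(g{\left(C \right)} - 716\right) = - 376 \left(2 \left(-18\right) \left(-33 - 18\right) - 716\right) = - 376 \left(2 \left(-18\right) \left(-51\right) - 716\right) = - 376 \left(1836 - 716\right) = \left(-376\right) 1120 = -421120$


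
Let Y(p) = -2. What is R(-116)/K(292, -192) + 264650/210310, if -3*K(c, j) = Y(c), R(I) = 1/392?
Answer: 20811653/16488304 ≈ 1.2622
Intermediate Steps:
R(I) = 1/392
K(c, j) = 2/3 (K(c, j) = -1/3*(-2) = 2/3)
R(-116)/K(292, -192) + 264650/210310 = 1/(392*(2/3)) + 264650/210310 = (1/392)*(3/2) + 264650*(1/210310) = 3/784 + 26465/21031 = 20811653/16488304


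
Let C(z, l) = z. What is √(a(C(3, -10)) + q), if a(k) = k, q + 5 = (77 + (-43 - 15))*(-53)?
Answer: I*√1009 ≈ 31.765*I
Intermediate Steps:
q = -1012 (q = -5 + (77 + (-43 - 15))*(-53) = -5 + (77 - 58)*(-53) = -5 + 19*(-53) = -5 - 1007 = -1012)
√(a(C(3, -10)) + q) = √(3 - 1012) = √(-1009) = I*√1009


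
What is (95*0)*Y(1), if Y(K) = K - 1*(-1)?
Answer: 0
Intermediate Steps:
Y(K) = 1 + K (Y(K) = K + 1 = 1 + K)
(95*0)*Y(1) = (95*0)*(1 + 1) = 0*2 = 0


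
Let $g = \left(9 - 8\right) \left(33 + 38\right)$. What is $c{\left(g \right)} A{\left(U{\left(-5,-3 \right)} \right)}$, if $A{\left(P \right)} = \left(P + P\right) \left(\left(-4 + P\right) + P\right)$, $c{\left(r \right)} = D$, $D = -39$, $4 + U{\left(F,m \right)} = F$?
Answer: $-15444$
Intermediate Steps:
$U{\left(F,m \right)} = -4 + F$
$g = 71$ ($g = 1 \cdot 71 = 71$)
$c{\left(r \right)} = -39$
$A{\left(P \right)} = 2 P \left(-4 + 2 P\right)$
$c{\left(g \right)} A{\left(U{\left(-5,-3 \right)} \right)} = - 39 \cdot 4 \left(-4 - 5\right) \left(-2 - 9\right) = - 39 \cdot 4 \left(-9\right) \left(-2 - 9\right) = - 39 \cdot 4 \left(-9\right) \left(-11\right) = \left(-39\right) 396 = -15444$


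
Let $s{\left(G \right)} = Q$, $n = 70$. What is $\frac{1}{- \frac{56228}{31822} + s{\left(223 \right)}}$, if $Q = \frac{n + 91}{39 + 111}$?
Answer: $- \frac{2386650}{1655429} \approx -1.4417$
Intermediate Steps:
$Q = \frac{161}{150}$ ($Q = \frac{70 + 91}{39 + 111} = \frac{161}{150} \approx 1.0733$)
$s{\left(G \right)} = \frac{161}{150}$
$\frac{1}{- \frac{56228}{31822} + s{\left(223 \right)}} = \frac{1}{- \frac{56228}{31822} + \frac{161}{150}} = \frac{1}{\left(-56228\right) \frac{1}{31822} + \frac{161}{150}} = \frac{1}{- \frac{28114}{15911} + \frac{161}{150}} = \frac{1}{- \frac{1655429}{2386650}} = - \frac{2386650}{1655429}$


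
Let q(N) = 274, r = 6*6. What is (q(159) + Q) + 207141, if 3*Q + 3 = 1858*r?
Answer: 229710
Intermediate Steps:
r = 36
Q = 22295 (Q = -1 + (1858*36)/3 = -1 + (⅓)*66888 = -1 + 22296 = 22295)
(q(159) + Q) + 207141 = (274 + 22295) + 207141 = 22569 + 207141 = 229710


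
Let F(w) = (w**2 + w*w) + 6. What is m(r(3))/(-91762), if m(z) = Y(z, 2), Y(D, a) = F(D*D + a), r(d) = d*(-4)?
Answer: -21319/45881 ≈ -0.46466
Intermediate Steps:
r(d) = -4*d
F(w) = 6 + 2*w**2 (F(w) = (w**2 + w**2) + 6 = 2*w**2 + 6 = 6 + 2*w**2)
Y(D, a) = 6 + 2*(a + D**2)**2 (Y(D, a) = 6 + 2*(D*D + a)**2 = 6 + 2*(D**2 + a)**2 = 6 + 2*(a + D**2)**2)
m(z) = 6 + 2*(2 + z**2)**2
m(r(3))/(-91762) = (6 + 2*(2 + (-4*3)**2)**2)/(-91762) = (6 + 2*(2 + (-12)**2)**2)*(-1/91762) = (6 + 2*(2 + 144)**2)*(-1/91762) = (6 + 2*146**2)*(-1/91762) = (6 + 2*21316)*(-1/91762) = (6 + 42632)*(-1/91762) = 42638*(-1/91762) = -21319/45881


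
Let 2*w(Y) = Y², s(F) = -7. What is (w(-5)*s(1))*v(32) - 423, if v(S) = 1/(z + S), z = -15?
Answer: -14557/34 ≈ -428.15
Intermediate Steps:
w(Y) = Y²/2
v(S) = 1/(-15 + S)
(w(-5)*s(1))*v(32) - 423 = (((½)*(-5)²)*(-7))/(-15 + 32) - 423 = (((½)*25)*(-7))/17 - 423 = ((25/2)*(-7))*(1/17) - 423 = -175/2*1/17 - 423 = -175/34 - 423 = -14557/34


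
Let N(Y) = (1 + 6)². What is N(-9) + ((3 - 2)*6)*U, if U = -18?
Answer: -59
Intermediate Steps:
N(Y) = 49 (N(Y) = 7² = 49)
N(-9) + ((3 - 2)*6)*U = 49 + ((3 - 2)*6)*(-18) = 49 + (1*6)*(-18) = 49 + 6*(-18) = 49 - 108 = -59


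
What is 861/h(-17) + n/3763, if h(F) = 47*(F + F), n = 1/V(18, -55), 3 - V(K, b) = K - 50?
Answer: -113396407/210464590 ≈ -0.53879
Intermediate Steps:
V(K, b) = 53 - K (V(K, b) = 3 - (K - 50) = 3 - (-50 + K) = 3 + (50 - K) = 53 - K)
n = 1/35 (n = 1/(53 - 1*18) = 1/(53 - 18) = 1/35 ≈ 0.028571)
h(F) = 94*F (h(F) = 47*(2*F) = 94*F)
861/h(-17) + n/3763 = 861/((94*(-17))) + (1/35)/3763 = 861/(-1598) + (1/35)*(1/3763) = 861*(-1/1598) + 1/131705 = -861/1598 + 1/131705 = -113396407/210464590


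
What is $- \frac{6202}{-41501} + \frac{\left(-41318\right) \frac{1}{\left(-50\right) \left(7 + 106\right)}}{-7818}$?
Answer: $\frac{136119072541}{916584860850} \approx 0.14851$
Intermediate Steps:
$- \frac{6202}{-41501} + \frac{\left(-41318\right) \frac{1}{\left(-50\right) \left(7 + 106\right)}}{-7818} = \left(-6202\right) \left(- \frac{1}{41501}\right) + - \frac{41318}{\left(-50\right) 113} \left(- \frac{1}{7818}\right) = \frac{6202}{41501} + - \frac{41318}{-5650} \left(- \frac{1}{7818}\right) = \frac{6202}{41501} + \left(-41318\right) \left(- \frac{1}{5650}\right) \left(- \frac{1}{7818}\right) = \frac{6202}{41501} + \frac{20659}{2825} \left(- \frac{1}{7818}\right) = \frac{6202}{41501} - \frac{20659}{22085850} = \frac{136119072541}{916584860850}$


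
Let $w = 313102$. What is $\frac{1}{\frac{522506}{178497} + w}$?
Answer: $\frac{178497}{55888290200} \approx 3.1938 \cdot 10^{-6}$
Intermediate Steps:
$\frac{1}{\frac{522506}{178497} + w} = \frac{1}{\frac{522506}{178497} + 313102} = \frac{1}{\frac{55888290200}{178497}} = \frac{178497}{55888290200}$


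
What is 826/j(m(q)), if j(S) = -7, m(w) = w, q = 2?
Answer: -118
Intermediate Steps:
826/j(m(q)) = 826/(-7) = 826*(-1/7) = -118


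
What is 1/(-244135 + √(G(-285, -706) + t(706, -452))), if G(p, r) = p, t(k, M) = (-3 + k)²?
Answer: -244135/59601404301 - 2*√123481/59601404301 ≈ -4.1079e-6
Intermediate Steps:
1/(-244135 + √(G(-285, -706) + t(706, -452))) = 1/(-244135 + √(-285 + (-3 + 706)²)) = 1/(-244135 + √(-285 + 703²)) = 1/(-244135 + √(-285 + 494209)) = 1/(-244135 + √493924) = 1/(-244135 + 2*√123481)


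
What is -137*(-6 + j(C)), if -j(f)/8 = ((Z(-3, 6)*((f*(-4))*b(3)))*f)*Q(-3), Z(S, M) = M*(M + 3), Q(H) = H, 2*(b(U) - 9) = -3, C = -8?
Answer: 340900662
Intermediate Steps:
b(U) = 15/2 (b(U) = 9 + (½)*(-3) = 9 - 3/2 = 15/2)
Z(S, M) = M*(3 + M)
j(f) = -38880*f² (j(f) = -8*((6*(3 + 6))*((f*(-4))*(15/2)))*f*(-3) = -8*((6*9)*(-4*f*(15/2)))*f*(-3) = -8*(54*(-30*f))*f*(-3) = -8*(-1620*f)*f*(-3) = -8*(-1620*f²)*(-3) = -38880*f²)
-137*(-6 + j(C)) = -137*(-6 - 38880*(-8)²) = -137*(-6 - 38880*64) = -137*(-6 - 2488320) = -137*(-2488326) = 340900662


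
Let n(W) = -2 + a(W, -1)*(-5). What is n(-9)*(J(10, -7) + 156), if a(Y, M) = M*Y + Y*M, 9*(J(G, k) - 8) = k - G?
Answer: -134228/9 ≈ -14914.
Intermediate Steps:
J(G, k) = 8 - G/9 + k/9 (J(G, k) = 8 + (k - G)/9 = 8 + (-G/9 + k/9) = 8 - G/9 + k/9)
a(Y, M) = 2*M*Y (a(Y, M) = M*Y + M*Y = 2*M*Y)
n(W) = -2 + 10*W (n(W) = -2 + (2*(-1)*W)*(-5) = -2 - 2*W*(-5) = -2 + 10*W)
n(-9)*(J(10, -7) + 156) = (-2 + 10*(-9))*((8 - ⅑*10 + (⅑)*(-7)) + 156) = (-2 - 90)*((8 - 10/9 - 7/9) + 156) = -92*(55/9 + 156) = -92*1459/9 = -134228/9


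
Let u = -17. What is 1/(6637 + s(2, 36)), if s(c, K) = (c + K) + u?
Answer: 1/6658 ≈ 0.00015020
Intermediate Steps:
s(c, K) = -17 + K + c (s(c, K) = (c + K) - 17 = (K + c) - 17 = -17 + K + c)
1/(6637 + s(2, 36)) = 1/(6637 + (-17 + 36 + 2)) = 1/(6637 + 21) = 1/6658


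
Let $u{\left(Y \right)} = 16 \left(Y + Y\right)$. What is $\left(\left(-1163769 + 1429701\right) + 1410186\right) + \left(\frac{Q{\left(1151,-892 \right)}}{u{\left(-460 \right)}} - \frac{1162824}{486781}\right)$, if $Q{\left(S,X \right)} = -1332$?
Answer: $\frac{3002516700767193}{1791354080} \approx 1.6761 \cdot 10^{6}$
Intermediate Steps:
$u{\left(Y \right)} = 32 Y$ ($u{\left(Y \right)} = 16 \cdot 2 Y = 32 Y$)
$\left(\left(-1163769 + 1429701\right) + 1410186\right) + \left(\frac{Q{\left(1151,-892 \right)}}{u{\left(-460 \right)}} - \frac{1162824}{486781}\right) = \left(\left(-1163769 + 1429701\right) + 1410186\right) - \left(- \frac{333}{3680} + \frac{1162824}{486781}\right) = \left(265932 + 1410186\right) - \left(\frac{1162824}{486781} + \frac{1332}{-14720}\right) = 1676118 - \frac{4117094247}{1791354080} = \frac{3002516700767193}{1791354080}$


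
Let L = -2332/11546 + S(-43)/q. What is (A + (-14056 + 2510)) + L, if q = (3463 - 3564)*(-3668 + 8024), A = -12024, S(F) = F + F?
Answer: -29932576914689/1269932994 ≈ -23570.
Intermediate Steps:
S(F) = 2*F
q = -439956 (q = -101*4356 = -439956)
L = -256246109/1269932994 (L = -2332/11546 + (2*(-43))/(-439956) = -2332*1/11546 - 86*(-1/439956) = -1166/5773 + 43/219978 = -256246109/1269932994 ≈ -0.20178)
(A + (-14056 + 2510)) + L = (-12024 + (-14056 + 2510)) - 256246109/1269932994 = (-12024 - 11546) - 256246109/1269932994 = -23570 - 256246109/1269932994 = -29932576914689/1269932994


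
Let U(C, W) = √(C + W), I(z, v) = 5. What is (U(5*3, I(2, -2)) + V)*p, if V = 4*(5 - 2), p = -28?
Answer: -336 - 56*√5 ≈ -461.22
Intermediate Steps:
V = 12 (V = 4*3 = 12)
(U(5*3, I(2, -2)) + V)*p = (√(5*3 + 5) + 12)*(-28) = (√(15 + 5) + 12)*(-28) = (√20 + 12)*(-28) = (2*√5 + 12)*(-28) = (12 + 2*√5)*(-28) = -336 - 56*√5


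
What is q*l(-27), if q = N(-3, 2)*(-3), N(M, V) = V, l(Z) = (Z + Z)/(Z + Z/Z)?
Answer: -162/13 ≈ -12.462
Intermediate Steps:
l(Z) = 2*Z/(1 + Z) (l(Z) = (2*Z)/(Z + 1) = (2*Z)/(1 + Z) = 2*Z/(1 + Z))
q = -6 (q = 2*(-3) = -6)
q*l(-27) = -12*(-27)/(1 - 27) = -12*(-27)/(-26) = -12*(-27)*(-1)/26 = -6*27/13 = -162/13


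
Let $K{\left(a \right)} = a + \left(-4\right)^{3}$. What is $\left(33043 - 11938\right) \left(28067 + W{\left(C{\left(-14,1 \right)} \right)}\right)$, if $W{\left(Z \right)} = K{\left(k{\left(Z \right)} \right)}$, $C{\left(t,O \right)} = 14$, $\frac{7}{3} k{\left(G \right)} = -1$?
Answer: $590994270$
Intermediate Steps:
$k{\left(G \right)} = - \frac{3}{7}$ ($k{\left(G \right)} = \frac{3}{7} \left(-1\right) = - \frac{3}{7}$)
$K{\left(a \right)} = -64 + a$ ($K{\left(a \right)} = a - 64 = -64 + a$)
$W{\left(Z \right)} = - \frac{451}{7}$ ($W{\left(Z \right)} = -64 - \frac{3}{7} = - \frac{451}{7}$)
$\left(33043 - 11938\right) \left(28067 + W{\left(C{\left(-14,1 \right)} \right)}\right) = \left(33043 - 11938\right) \left(28067 - \frac{451}{7}\right) = 21105 \cdot \frac{196018}{7} = 590994270$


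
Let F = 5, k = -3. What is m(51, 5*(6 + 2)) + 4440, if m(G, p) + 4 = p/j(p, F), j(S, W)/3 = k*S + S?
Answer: 26615/6 ≈ 4435.8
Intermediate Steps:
j(S, W) = -6*S (j(S, W) = 3*(-3*S + S) = 3*(-2*S) = -6*S)
m(G, p) = -25/6 (m(G, p) = -4 + p/((-6*p)) = -4 + p*(-1/(6*p)) = -4 - ⅙ = -25/6)
m(51, 5*(6 + 2)) + 4440 = -25/6 + 4440 = 26615/6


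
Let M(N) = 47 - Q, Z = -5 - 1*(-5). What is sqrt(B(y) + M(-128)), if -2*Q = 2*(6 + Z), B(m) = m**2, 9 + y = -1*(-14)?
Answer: sqrt(78) ≈ 8.8318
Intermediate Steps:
y = 5 (y = -9 - 1*(-14) = -9 + 14 = 5)
Z = 0 (Z = -5 + 5 = 0)
Q = -6 (Q = -(6 + 0) = -6 ≈ -6.0000)
M(N) = 53 (M(N) = 47 - 1*(-6) = 47 + 6 = 53)
sqrt(B(y) + M(-128)) = sqrt(5**2 + 53) = sqrt(25 + 53) = sqrt(78)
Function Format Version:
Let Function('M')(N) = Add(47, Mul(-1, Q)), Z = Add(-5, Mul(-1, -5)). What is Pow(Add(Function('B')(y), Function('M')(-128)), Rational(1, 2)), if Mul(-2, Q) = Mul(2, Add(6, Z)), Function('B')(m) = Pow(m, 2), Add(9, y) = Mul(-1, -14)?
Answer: Pow(78, Rational(1, 2)) ≈ 8.8318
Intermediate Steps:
y = 5 (y = Add(-9, Mul(-1, -14)) = Add(-9, 14) = 5)
Z = 0 (Z = Add(-5, 5) = 0)
Q = -6 (Q = Mul(Rational(-1, 2), Mul(2, Add(6, 0))) = Mul(Rational(-1, 2), Mul(2, 6)) = Mul(Rational(-1, 2), 12) = -6)
Function('M')(N) = 53 (Function('M')(N) = Add(47, Mul(-1, -6)) = Add(47, 6) = 53)
Pow(Add(Function('B')(y), Function('M')(-128)), Rational(1, 2)) = Pow(Add(Pow(5, 2), 53), Rational(1, 2)) = Pow(Add(25, 53), Rational(1, 2)) = Pow(78, Rational(1, 2))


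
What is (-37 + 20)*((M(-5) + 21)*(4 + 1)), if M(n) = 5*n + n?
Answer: 765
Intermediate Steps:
M(n) = 6*n
(-37 + 20)*((M(-5) + 21)*(4 + 1)) = (-37 + 20)*((6*(-5) + 21)*(4 + 1)) = -17*(-30 + 21)*5 = -(-153)*5 = -17*(-45) = 765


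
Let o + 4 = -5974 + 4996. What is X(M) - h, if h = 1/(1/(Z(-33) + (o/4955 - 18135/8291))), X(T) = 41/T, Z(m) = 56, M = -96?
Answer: -213132613433/3943862880 ≈ -54.042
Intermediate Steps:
o = -982 (o = -4 + (-5974 + 4996) = -4 - 978 = -982)
h = 2202585993/41081905 (h = 1/(1/(56 + (-982/4955 - 18135/8291))) = 1/(1/(56 - 98000687/41081905)) = 1/(1/(2202585993/41081905)) = 1/(41081905/2202585993) = 2202585993/41081905 ≈ 53.615)
X(M) - h = 41/(-96) - 1*2202585993/41081905 = 41*(-1/96) - 2202585993/41081905 = -41/96 - 2202585993/41081905 = -213132613433/3943862880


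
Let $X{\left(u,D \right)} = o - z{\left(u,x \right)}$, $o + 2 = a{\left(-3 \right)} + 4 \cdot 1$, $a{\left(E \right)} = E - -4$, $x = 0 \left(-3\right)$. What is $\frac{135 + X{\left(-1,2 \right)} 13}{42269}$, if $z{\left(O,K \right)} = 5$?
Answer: $\frac{109}{42269} \approx 0.0025787$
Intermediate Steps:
$x = 0$
$a{\left(E \right)} = 4 + E$ ($a{\left(E \right)} = E + 4 = 4 + E$)
$o = 3$ ($o = -2 + \left(\left(4 - 3\right) + 4 \cdot 1\right) = -2 + \left(1 + 4\right) = -2 + 5 = 3$)
$X{\left(u,D \right)} = -2$ ($X{\left(u,D \right)} = 3 - 5 = -2$)
$\frac{135 + X{\left(-1,2 \right)} 13}{42269} = \frac{135 - 26}{42269} = \left(135 - 26\right) \frac{1}{42269} = 109 \cdot \frac{1}{42269} = \frac{109}{42269}$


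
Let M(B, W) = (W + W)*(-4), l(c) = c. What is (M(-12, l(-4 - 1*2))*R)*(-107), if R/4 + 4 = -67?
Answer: 1458624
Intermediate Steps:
R = -284 (R = -16 + 4*(-67) = -16 - 268 = -284)
M(B, W) = -8*W (M(B, W) = (2*W)*(-4) = -8*W)
(M(-12, l(-4 - 1*2))*R)*(-107) = (-8*(-4 - 1*2)*(-284))*(-107) = (-8*(-4 - 2)*(-284))*(-107) = (-8*(-6)*(-284))*(-107) = (48*(-284))*(-107) = -13632*(-107) = 1458624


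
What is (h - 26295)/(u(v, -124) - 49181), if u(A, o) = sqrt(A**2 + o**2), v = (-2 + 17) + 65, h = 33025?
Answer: -66197626/483749797 - 5384*sqrt(1361)/483749797 ≈ -0.13725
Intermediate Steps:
v = 80 (v = 15 + 65 = 80)
(h - 26295)/(u(v, -124) - 49181) = (33025 - 26295)/(sqrt(80**2 + (-124)**2) - 49181) = 6730/(sqrt(6400 + 15376) - 49181) = 6730/(sqrt(21776) - 49181) = 6730/(4*sqrt(1361) - 49181) = 6730/(-49181 + 4*sqrt(1361))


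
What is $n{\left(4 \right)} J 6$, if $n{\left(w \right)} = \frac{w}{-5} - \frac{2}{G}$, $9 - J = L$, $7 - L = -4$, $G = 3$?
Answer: $\frac{88}{5} \approx 17.6$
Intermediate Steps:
$L = 11$ ($L = 7 - -4 = 7 + 4 = 11$)
$J = -2$ ($J = 9 - 11 = -2$)
$n{\left(w \right)} = - \frac{2}{3} - \frac{w}{5}$ ($n{\left(w \right)} = \frac{w}{-5} - \frac{2}{3} = w \left(- \frac{1}{5}\right) - \frac{2}{3} = - \frac{w}{5} - \frac{2}{3} = - \frac{2}{3} - \frac{w}{5}$)
$n{\left(4 \right)} J 6 = \left(- \frac{2}{3} - \frac{4}{5}\right) \left(-2\right) 6 = \left(- \frac{22}{15}\right) \left(-2\right) 6 = \frac{44}{15} \cdot 6 = \frac{88}{5}$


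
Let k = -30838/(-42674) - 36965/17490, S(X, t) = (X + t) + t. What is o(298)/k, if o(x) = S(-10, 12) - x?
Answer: 21196858584/103808779 ≈ 204.19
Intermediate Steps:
S(X, t) = X + 2*t
k = -103808779/74636826 (k = -30838*(-1/42674) - 36965*1/17490 = 15419/21337 - 7393/3498 = -103808779/74636826 ≈ -1.3909)
o(x) = 14 - x (o(x) = (-10 + 2*12) - x = (-10 + 24) - x = 14 - x)
o(298)/k = (14 - 1*298)/(-103808779/74636826) = (14 - 298)*(-74636826/103808779) = -284*(-74636826/103808779) = 21196858584/103808779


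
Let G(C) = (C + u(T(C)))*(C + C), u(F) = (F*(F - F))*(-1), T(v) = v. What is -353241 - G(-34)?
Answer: -355553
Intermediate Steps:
u(F) = 0 (u(F) = (F*0)*(-1) = 0*(-1) = 0)
G(C) = 2*C² (G(C) = (C + 0)*(C + C) = C*(2*C) = 2*C²)
-353241 - G(-34) = -353241 - 2*(-34)² = -353241 - 2*1156 = -353241 - 1*2312 = -353241 - 2312 = -355553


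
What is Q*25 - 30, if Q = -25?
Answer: -655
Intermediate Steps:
Q*25 - 30 = -25*25 - 30 = -625 - 30 = -655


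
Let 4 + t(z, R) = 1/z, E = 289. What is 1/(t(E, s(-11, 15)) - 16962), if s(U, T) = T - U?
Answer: -289/4903173 ≈ -5.8941e-5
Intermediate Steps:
t(z, R) = -4 + 1/z
1/(t(E, s(-11, 15)) - 16962) = 1/((-4 + 1/289) - 16962) = 1/(-1155/289 - 16962) = 1/(-4903173/289) = -289/4903173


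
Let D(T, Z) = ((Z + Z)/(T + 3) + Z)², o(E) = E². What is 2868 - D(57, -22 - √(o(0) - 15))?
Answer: 2130491/900 - 10571*I*√15/225 ≈ 2367.2 - 181.96*I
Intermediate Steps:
D(T, Z) = (Z + 2*Z/(3 + T))² (D(T, Z) = ((2*Z)/(3 + T) + Z)² = (2*Z/(3 + T) + Z)² = (Z + 2*Z/(3 + T))²)
2868 - D(57, -22 - √(o(0) - 15)) = 2868 - (-22 - √(0² - 15))²*(5 + 57)²/(3 + 57)² = 2868 - (-22 - √(0 - 15))²*62²/60² = 2868 - (-22 - √(-15))²*3844/3600 = 2868 - (-22 - I*√15)²*3844/3600 = 2868 - 961*(-22 - I*√15)²/900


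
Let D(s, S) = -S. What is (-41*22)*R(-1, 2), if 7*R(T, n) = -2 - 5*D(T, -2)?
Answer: 10824/7 ≈ 1546.3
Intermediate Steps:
R(T, n) = -12/7 (R(T, n) = (-2 - (-5)*(-2))/7 = (-2 - 5*2)/7 = (-2 - 10)/7 = (1/7)*(-12) = -12/7)
(-41*22)*R(-1, 2) = -41*22*(-12/7) = -902*(-12/7) = 10824/7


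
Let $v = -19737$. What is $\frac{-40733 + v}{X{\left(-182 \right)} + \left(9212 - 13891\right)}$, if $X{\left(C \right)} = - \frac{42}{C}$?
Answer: $\frac{393055}{30412} \approx 12.924$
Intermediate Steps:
$\frac{-40733 + v}{X{\left(-182 \right)} + \left(9212 - 13891\right)} = \frac{-40733 - 19737}{- \frac{42}{-182} + \left(9212 - 13891\right)} = - \frac{60470}{\left(-42\right) \left(- \frac{1}{182}\right) + \left(9212 - 13891\right)} = - \frac{60470}{\frac{3}{13} - 4679} = - \frac{60470}{- \frac{60824}{13}} = \left(-60470\right) \left(- \frac{13}{60824}\right) = \frac{393055}{30412}$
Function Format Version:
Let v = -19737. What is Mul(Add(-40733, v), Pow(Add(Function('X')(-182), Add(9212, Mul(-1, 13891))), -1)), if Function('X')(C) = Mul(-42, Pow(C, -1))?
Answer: Rational(393055, 30412) ≈ 12.924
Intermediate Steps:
Mul(Add(-40733, v), Pow(Add(Function('X')(-182), Add(9212, Mul(-1, 13891))), -1)) = Mul(Add(-40733, -19737), Pow(Add(Mul(-42, Pow(-182, -1)), Add(9212, Mul(-1, 13891))), -1)) = Mul(-60470, Pow(Add(Mul(-42, Rational(-1, 182)), Add(9212, -13891)), -1)) = Mul(-60470, Pow(Add(Rational(3, 13), -4679), -1)) = Mul(-60470, Pow(Rational(-60824, 13), -1)) = Mul(-60470, Rational(-13, 60824)) = Rational(393055, 30412)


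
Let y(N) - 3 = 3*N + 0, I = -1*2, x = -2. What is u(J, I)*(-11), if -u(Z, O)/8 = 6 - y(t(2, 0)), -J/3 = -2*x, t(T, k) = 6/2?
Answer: -528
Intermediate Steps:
t(T, k) = 3 (t(T, k) = 6*(½) = 3)
J = -12 (J = -(-6)*(-2) = -3*4 = -12)
I = -2
y(N) = 3 + 3*N (y(N) = 3 + (3*N + 0) = 3 + 3*N)
u(Z, O) = 48 (u(Z, O) = -8*(6 - (3 + 3*3)) = -8*(6 - (3 + 9)) = -8*(6 - 1*12) = -8*(6 - 12) = -8*(-6) = 48)
u(J, I)*(-11) = 48*(-11) = -528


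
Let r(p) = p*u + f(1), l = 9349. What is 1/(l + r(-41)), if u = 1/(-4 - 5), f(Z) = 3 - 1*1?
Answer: 9/84200 ≈ 0.00010689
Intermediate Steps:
f(Z) = 2 (f(Z) = 3 - 1 = 2)
u = -⅑ (u = 1/(-9) = -⅑ ≈ -0.11111)
r(p) = 2 - p/9 (r(p) = p*(-⅑) + 2 = -p/9 + 2 = 2 - p/9)
1/(l + r(-41)) = 1/(9349 + (2 - ⅑*(-41))) = 1/(9349 + (2 + 41/9)) = 1/(9349 + 59/9) = 1/(84200/9) = 9/84200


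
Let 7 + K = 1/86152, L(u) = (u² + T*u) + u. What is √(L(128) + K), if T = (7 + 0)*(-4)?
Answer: √198144258754/3916 ≈ 113.67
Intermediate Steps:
T = -28 (T = 7*(-4) = -28)
L(u) = u² - 27*u (L(u) = (u² - 28*u) + u = u² - 27*u)
K = -603063/86152 (K = -7 + 1/86152 = -603063/86152 ≈ -7.0000)
√(L(128) + K) = √(128*(-27 + 128) - 603063/86152) = √(128*101 - 603063/86152) = √(12928 - 603063/86152) = √(1113169993/86152) = √198144258754/3916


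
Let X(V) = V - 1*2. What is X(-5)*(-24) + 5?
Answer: 173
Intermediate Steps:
X(V) = -2 + V (X(V) = V - 2 = -2 + V)
X(-5)*(-24) + 5 = (-2 - 5)*(-24) + 5 = -7*(-24) + 5 = 168 + 5 = 173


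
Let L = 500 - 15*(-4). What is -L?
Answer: -560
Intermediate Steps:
L = 560 (L = 500 - 1*(-60) = 500 + 60 = 560)
-L = -1*560 = -560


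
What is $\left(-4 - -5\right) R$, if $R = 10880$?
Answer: $10880$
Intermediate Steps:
$\left(-4 - -5\right) R = \left(-4 - -5\right) 10880 = \left(-4 + 5\right) 10880 = 1 \cdot 10880 = 10880$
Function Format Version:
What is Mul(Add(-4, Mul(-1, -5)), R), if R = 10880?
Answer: 10880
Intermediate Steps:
Mul(Add(-4, Mul(-1, -5)), R) = Mul(Add(-4, Mul(-1, -5)), 10880) = Mul(Add(-4, 5), 10880) = Mul(1, 10880) = 10880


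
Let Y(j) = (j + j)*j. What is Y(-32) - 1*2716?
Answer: -668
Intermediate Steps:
Y(j) = 2*j² (Y(j) = (2*j)*j = 2*j²)
Y(-32) - 1*2716 = 2*(-32)² - 1*2716 = 2*1024 - 2716 = 2048 - 2716 = -668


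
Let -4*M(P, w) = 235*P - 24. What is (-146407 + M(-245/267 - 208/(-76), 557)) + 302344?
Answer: 3162226541/20292 ≈ 1.5584e+5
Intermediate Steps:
M(P, w) = 6 - 235*P/4 (M(P, w) = -(235*P - 24)/4 = -(-24 + 235*P)/4 = 6 - 235*P/4)
(-146407 + M(-245/267 - 208/(-76), 557)) + 302344 = (-146407 + (6 - 235*(-245/267 - 208/(-76))/4)) + 302344 = (-146407 + (6 - 235*(-245*1/267 - 208*(-1/76))/4)) + 302344 = (-146407 + (6 - 235*(-245/267 + 52/19)/4)) + 302344 = (-146407 + (6 - 235/4*9229/5073)) + 302344 = (-146407 + (6 - 2168815/20292)) + 302344 = (-146407 - 2047063/20292) + 302344 = -2972937907/20292 + 302344 = 3162226541/20292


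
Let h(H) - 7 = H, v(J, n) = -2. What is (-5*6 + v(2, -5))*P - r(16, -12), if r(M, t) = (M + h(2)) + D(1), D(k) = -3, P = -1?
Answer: 10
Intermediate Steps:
h(H) = 7 + H
r(M, t) = 6 + M (r(M, t) = (M + (7 + 2)) - 3 = (M + 9) - 3 = (9 + M) - 3 = 6 + M)
(-5*6 + v(2, -5))*P - r(16, -12) = (-5*6 - 2)*(-1) - (6 + 16) = (-30 - 2)*(-1) - 1*22 = -32*(-1) - 22 = 32 - 22 = 10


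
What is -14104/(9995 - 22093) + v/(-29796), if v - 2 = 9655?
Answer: 50568733/60078668 ≈ 0.84171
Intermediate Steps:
v = 9657 (v = 2 + 9655 = 9657)
-14104/(9995 - 22093) + v/(-29796) = -14104/(9995 - 22093) + 9657/(-29796) = -14104/(-12098) + 9657*(-1/29796) = -14104*(-1/12098) - 3219/9932 = 7052/6049 - 3219/9932 = 50568733/60078668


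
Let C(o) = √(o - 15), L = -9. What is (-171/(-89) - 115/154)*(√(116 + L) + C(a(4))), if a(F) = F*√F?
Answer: 16099*√107/13706 + 16099*I*√7/13706 ≈ 12.15 + 3.1077*I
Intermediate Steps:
a(F) = F^(3/2)
C(o) = √(-15 + o)
(-171/(-89) - 115/154)*(√(116 + L) + C(a(4))) = (-171/(-89) - 115/154)*(√(116 - 9) + √(-15 + 4^(3/2))) = (-171*(-1/89) - 115*1/154)*(√107 + √(-15 + 8)) = (171/89 - 115/154)*(√107 + √(-7)) = 16099*(√107 + I*√7)/13706 = 16099*√107/13706 + 16099*I*√7/13706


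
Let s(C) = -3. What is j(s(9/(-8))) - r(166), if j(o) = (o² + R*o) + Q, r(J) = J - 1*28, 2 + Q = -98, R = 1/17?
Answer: -3896/17 ≈ -229.18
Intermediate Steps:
R = 1/17 ≈ 0.058824
Q = -100 (Q = -2 - 98 = -100)
r(J) = -28 + J (r(J) = J - 28 = -28 + J)
j(o) = -100 + o² + o/17 (j(o) = (o² + o/17) - 100 = -100 + o² + o/17)
j(s(9/(-8))) - r(166) = (-100 + (-3)² + (1/17)*(-3)) - (-28 + 166) = (-100 + 9 - 3/17) - 1*138 = -1550/17 - 138 = -3896/17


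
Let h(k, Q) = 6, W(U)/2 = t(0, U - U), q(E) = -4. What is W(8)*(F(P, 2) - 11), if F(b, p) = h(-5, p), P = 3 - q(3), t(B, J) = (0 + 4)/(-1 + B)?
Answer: 40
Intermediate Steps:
t(B, J) = 4/(-1 + B)
W(U) = -8 (W(U) = 2*(4/(-1 + 0)) = 2*(4/(-1)) = 2*(4*(-1)) = 2*(-4) = -8)
P = 7 (P = 3 - 1*(-4) = 3 + 4 = 7)
F(b, p) = 6
W(8)*(F(P, 2) - 11) = -8*(6 - 11) = -8*(-5) = 40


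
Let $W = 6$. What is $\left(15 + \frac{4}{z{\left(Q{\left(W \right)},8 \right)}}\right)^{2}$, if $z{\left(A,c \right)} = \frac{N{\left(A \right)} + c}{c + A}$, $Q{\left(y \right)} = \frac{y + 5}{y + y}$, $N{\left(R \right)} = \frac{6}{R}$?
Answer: $\frac{70174129}{230400} \approx 304.58$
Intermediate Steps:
$Q{\left(y \right)} = \frac{5 + y}{2 y}$
$z{\left(A,c \right)} = \frac{c + \frac{6}{A}}{A + c}$ ($z{\left(A,c \right)} = \frac{\frac{6}{A} + c}{c + A} = \frac{c + \frac{6}{A}}{A + c}$)
$\left(15 + \frac{4}{z{\left(Q{\left(W \right)},8 \right)}}\right)^{2} = \left(15 + \frac{4}{\frac{1}{\frac{1}{2} \cdot \frac{1}{6} \left(5 + 6\right)} \frac{1}{\frac{5 + 6}{2 \cdot 6} + 8} \left(6 + \frac{5 + 6}{2 \cdot 6} \cdot 8\right)}\right)^{2} = \left(15 + \frac{4}{\frac{1}{\frac{1}{2} \cdot \frac{1}{6} \cdot 11} \frac{1}{\frac{1}{2} \cdot \frac{1}{6} \cdot 11 + 8} \left(6 + \frac{1}{2} \cdot \frac{1}{6} \cdot 11 \cdot 8\right)}\right)^{2} = \left(15 + \frac{4}{\frac{1}{\frac{11}{12}} \frac{1}{\frac{11}{12} + 8} \left(6 + \frac{11}{12} \cdot 8\right)}\right)^{2} = \left(15 + \frac{4}{\frac{12}{11} \frac{1}{\frac{107}{12}} \left(6 + \frac{22}{3}\right)}\right)^{2} = \left(15 + \frac{4}{\frac{12}{11} \cdot \frac{12}{107} \cdot \frac{40}{3}}\right)^{2} = \left(15 + \frac{4}{\frac{1920}{1177}}\right)^{2} = \left(15 + 4 \cdot \frac{1177}{1920}\right)^{2} = \left(15 + \frac{1177}{480}\right)^{2} = \left(\frac{8377}{480}\right)^{2} = \frac{70174129}{230400}$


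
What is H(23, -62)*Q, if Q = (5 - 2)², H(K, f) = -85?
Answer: -765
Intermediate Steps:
Q = 9 (Q = 3² = 9)
H(23, -62)*Q = -85*9 = -765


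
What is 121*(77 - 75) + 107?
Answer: 349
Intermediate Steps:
121*(77 - 75) + 107 = 121*2 + 107 = 242 + 107 = 349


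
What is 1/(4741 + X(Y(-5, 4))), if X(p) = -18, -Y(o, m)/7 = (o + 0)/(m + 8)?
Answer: 1/4723 ≈ 0.00021173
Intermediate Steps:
Y(o, m) = -7*o/(8 + m) (Y(o, m) = -7*(o + 0)/(m + 8) = -7*o/(8 + m))
1/(4741 + X(Y(-5, 4))) = 1/(4741 - 18) = 1/4723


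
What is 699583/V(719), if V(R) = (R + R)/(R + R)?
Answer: 699583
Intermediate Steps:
V(R) = 1 (V(R) = (2*R)/((2*R)) = (2*R)*(1/(2*R)) = 1)
699583/V(719) = 699583/1 = 699583*1 = 699583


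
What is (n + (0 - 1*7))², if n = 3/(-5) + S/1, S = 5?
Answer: 169/25 ≈ 6.7600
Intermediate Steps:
n = 22/5 (n = 3/(-5) + 5/1 = 3*(-⅕) + 5*1 = -⅗ + 5 = 22/5 ≈ 4.4000)
(n + (0 - 1*7))² = (22/5 + (0 - 1*7))² = (22/5 + (0 - 7))² = (22/5 - 7)² = (-13/5)² = 169/25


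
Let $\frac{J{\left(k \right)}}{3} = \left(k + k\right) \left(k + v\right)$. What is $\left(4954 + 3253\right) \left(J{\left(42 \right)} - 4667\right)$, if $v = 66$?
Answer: $185059643$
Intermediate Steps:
$J{\left(k \right)} = 6 k \left(66 + k\right)$ ($J{\left(k \right)} = 3 \left(k + k\right) \left(k + 66\right) = 3 \cdot 2 k \left(66 + k\right) = 6 k \left(66 + k\right)$)
$\left(4954 + 3253\right) \left(J{\left(42 \right)} - 4667\right) = \left(4954 + 3253\right) \left(6 \cdot 42 \left(66 + 42\right) - 4667\right) = 8207 \left(6 \cdot 42 \cdot 108 - 4667\right) = 8207 \left(27216 - 4667\right) = 8207 \cdot 22549 = 185059643$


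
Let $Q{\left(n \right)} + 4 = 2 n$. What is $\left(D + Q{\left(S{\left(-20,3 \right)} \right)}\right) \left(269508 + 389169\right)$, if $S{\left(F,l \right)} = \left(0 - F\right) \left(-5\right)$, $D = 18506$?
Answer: $12055106454$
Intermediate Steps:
$S{\left(F,l \right)} = 5 F$ ($S{\left(F,l \right)} = - F \left(-5\right) = 5 F$)
$Q{\left(n \right)} = -4 + 2 n$
$\left(D + Q{\left(S{\left(-20,3 \right)} \right)}\right) \left(269508 + 389169\right) = \left(18506 + \left(-4 + 2 \cdot 5 \left(-20\right)\right)\right) \left(269508 + 389169\right) = \left(18506 + \left(-4 + 2 \left(-100\right)\right)\right) 658677 = \left(18506 - 204\right) 658677 = 18302 \cdot 658677 = 12055106454$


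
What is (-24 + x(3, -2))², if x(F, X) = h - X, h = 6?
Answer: 256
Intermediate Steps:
x(F, X) = 6 - X
(-24 + x(3, -2))² = (-24 + (6 - 1*(-2)))² = (-24 + (6 + 2))² = (-24 + 8)² = (-16)² = 256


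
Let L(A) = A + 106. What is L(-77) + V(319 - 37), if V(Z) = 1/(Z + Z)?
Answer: 16357/564 ≈ 29.002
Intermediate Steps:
L(A) = 106 + A
V(Z) = 1/(2*Z)
L(-77) + V(319 - 37) = (106 - 77) + 1/(2*(319 - 37)) = 29 + (½)/282 = 29 + (½)*(1/282) = 29 + 1/564 = 16357/564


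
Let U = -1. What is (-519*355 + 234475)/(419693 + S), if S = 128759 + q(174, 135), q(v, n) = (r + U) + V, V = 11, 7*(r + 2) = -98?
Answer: 25115/274223 ≈ 0.091586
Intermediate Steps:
r = -16 (r = -2 + (⅐)*(-98) = -2 - 14 = -16)
q(v, n) = -6 (q(v, n) = (-16 - 1) + 11 = -17 + 11 = -6)
S = 128753 (S = 128759 - 6 = 128753)
(-519*355 + 234475)/(419693 + S) = (-519*355 + 234475)/(419693 + 128753) = (-184245 + 234475)/548446 = 50230*(1/548446) = 25115/274223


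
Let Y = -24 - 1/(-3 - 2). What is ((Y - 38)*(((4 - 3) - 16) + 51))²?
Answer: 123743376/25 ≈ 4.9497e+6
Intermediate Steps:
Y = -119/5 (Y = -24 - 1/(-5) = -24 - 1*(-⅕) = -24 + ⅕ = -119/5 ≈ -23.800)
((Y - 38)*(((4 - 3) - 16) + 51))² = ((-119/5 - 38)*(((4 - 3) - 16) + 51))² = (-309*((1 - 16) + 51)/5)² = (-309*(-15 + 51)/5)² = (-309/5*36)² = (-11124/5)² = 123743376/25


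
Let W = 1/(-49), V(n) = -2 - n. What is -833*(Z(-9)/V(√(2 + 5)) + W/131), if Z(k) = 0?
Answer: 17/131 ≈ 0.12977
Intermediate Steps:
W = -1/49 ≈ -0.020408
-833*(Z(-9)/V(√(2 + 5)) + W/131) = -833*(0/(-2 - √(2 + 5)) - 1/49/131) = -833*(0/(-2 - √7) - 1/49*1/131) = -833*(0 - 1/6419) = -833*(-1/6419) = 17/131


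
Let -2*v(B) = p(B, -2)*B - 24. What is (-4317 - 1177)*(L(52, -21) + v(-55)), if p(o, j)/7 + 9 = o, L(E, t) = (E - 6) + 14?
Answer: 67290512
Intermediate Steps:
L(E, t) = 8 + E (L(E, t) = (-6 + E) + 14 = 8 + E)
p(o, j) = -63 + 7*o
v(B) = 12 - B*(-63 + 7*B)/2 (v(B) = -((-63 + 7*B)*B - 24)/2 = -(B*(-63 + 7*B) - 24)/2 = -(-24 + B*(-63 + 7*B))/2 = 12 - B*(-63 + 7*B)/2)
(-4317 - 1177)*(L(52, -21) + v(-55)) = (-4317 - 1177)*((8 + 52) + (12 - 7/2*(-55)*(-9 - 55))) = -5494*(60 + (12 - 7/2*(-55)*(-64))) = -5494*(60 + (12 - 12320)) = -5494*(60 - 12308) = -5494*(-12248) = 67290512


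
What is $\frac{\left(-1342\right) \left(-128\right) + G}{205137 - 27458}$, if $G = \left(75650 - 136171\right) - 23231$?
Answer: $\frac{88024}{177679} \approx 0.49541$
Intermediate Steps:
$G = -83752$ ($G = -60521 - 23231 = -83752$)
$\frac{\left(-1342\right) \left(-128\right) + G}{205137 - 27458} = \frac{\left(-1342\right) \left(-128\right) - 83752}{205137 - 27458} = \frac{171776 - 83752}{177679} = 88024 \cdot \frac{1}{177679} = \frac{88024}{177679}$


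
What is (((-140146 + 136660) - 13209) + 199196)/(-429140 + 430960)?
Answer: 182501/1820 ≈ 100.28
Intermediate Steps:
(((-140146 + 136660) - 13209) + 199196)/(-429140 + 430960) = ((-3486 - 13209) + 199196)/1820 = (-16695 + 199196)*(1/1820) = 182501*(1/1820) = 182501/1820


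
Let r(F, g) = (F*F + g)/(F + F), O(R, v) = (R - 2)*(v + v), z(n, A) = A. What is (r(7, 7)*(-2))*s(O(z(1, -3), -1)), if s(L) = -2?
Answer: 16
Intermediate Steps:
O(R, v) = 2*v*(-2 + R) (O(R, v) = (-2 + R)*(2*v) = 2*v*(-2 + R))
r(F, g) = (g + F²)/(2*F) (r(F, g) = (F² + g)/((2*F)) = (g + F²)*(1/(2*F)) = (g + F²)/(2*F))
(r(7, 7)*(-2))*s(O(z(1, -3), -1)) = (((½)*(7 + 7²)/7)*(-2))*(-2) = (((½)*(⅐)*(7 + 49))*(-2))*(-2) = (((½)*(⅐)*56)*(-2))*(-2) = (4*(-2))*(-2) = -8*(-2) = 16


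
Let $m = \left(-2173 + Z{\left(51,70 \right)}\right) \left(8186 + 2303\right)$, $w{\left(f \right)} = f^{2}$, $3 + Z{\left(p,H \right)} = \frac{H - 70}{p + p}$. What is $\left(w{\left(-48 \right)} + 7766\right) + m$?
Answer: $-22813994$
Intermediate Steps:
$Z{\left(p,H \right)} = -3 + \frac{-70 + H}{2 p}$ ($Z{\left(p,H \right)} = -3 + \frac{H - 70}{p + p} = -3 + \frac{-70 + H}{2 p}$)
$m = -22824064$ ($m = \left(-2173 + \frac{-70 + 70 - 306}{2 \cdot 51}\right) \left(8186 + 2303\right) = \left(-2173 + \frac{1}{2} \cdot \frac{1}{51} \left(-70 + 70 - 306\right)\right) 10489 = \left(-2173 + \frac{1}{2} \cdot \frac{1}{51} \left(-306\right)\right) 10489 = \left(-2173 - 3\right) 10489 = \left(-2176\right) 10489 = -22824064$)
$\left(w{\left(-48 \right)} + 7766\right) + m = \left(\left(-48\right)^{2} + 7766\right) - 22824064 = \left(2304 + 7766\right) - 22824064 = 10070 - 22824064 = -22813994$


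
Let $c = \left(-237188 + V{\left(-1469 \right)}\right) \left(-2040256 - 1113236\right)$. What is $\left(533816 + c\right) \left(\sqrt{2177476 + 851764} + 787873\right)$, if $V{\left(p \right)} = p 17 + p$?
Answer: $655002654098506448 + 1662711259552 \sqrt{757310} \approx 6.5645 \cdot 10^{17}$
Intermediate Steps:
$V{\left(p \right)} = 18 p$ ($V{\left(p \right)} = 17 p + p = 18 p$)
$c = 831355095960$ ($c = \left(-237188 + 18 \left(-1469\right)\right) \left(-2040256 - 1113236\right) = \left(-237188 - 26442\right) \left(-3153492\right) = \left(-263630\right) \left(-3153492\right) = 831355095960$)
$\left(533816 + c\right) \left(\sqrt{2177476 + 851764} + 787873\right) = \left(533816 + 831355095960\right) \left(\sqrt{2177476 + 851764} + 787873\right) = 831355629776 \left(\sqrt{3029240} + 787873\right) = 831355629776 \left(2 \sqrt{757310} + 787873\right) = 831355629776 \left(787873 + 2 \sqrt{757310}\right) = 655002654098506448 + 1662711259552 \sqrt{757310}$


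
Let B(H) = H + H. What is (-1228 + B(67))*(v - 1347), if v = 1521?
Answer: -190356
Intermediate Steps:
B(H) = 2*H
(-1228 + B(67))*(v - 1347) = (-1228 + 2*67)*(1521 - 1347) = (-1228 + 134)*174 = -1094*174 = -190356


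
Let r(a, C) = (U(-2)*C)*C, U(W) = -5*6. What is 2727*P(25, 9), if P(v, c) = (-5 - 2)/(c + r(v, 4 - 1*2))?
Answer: 6363/37 ≈ 171.97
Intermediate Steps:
U(W) = -30
r(a, C) = -30*C**2 (r(a, C) = (-30*C)*C = -30*C**2)
P(v, c) = -7/(-120 + c) (P(v, c) = (-5 - 2)/(c - 30*(4 - 1*2)**2) = -7/(c - 30*(4 - 2)**2) = -7/(c - 30*2**2) = -7/(c - 30*4) = -7/(c - 120) = -7/(-120 + c))
2727*P(25, 9) = 2727*(-7/(-120 + 9)) = 2727*(-7/(-111)) = 2727*(-7*(-1/111)) = 2727*(7/111) = 6363/37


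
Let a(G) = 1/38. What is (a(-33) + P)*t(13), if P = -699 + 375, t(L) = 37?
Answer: -455507/38 ≈ -11987.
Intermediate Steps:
a(G) = 1/38
P = -324
(a(-33) + P)*t(13) = (1/38 - 324)*37 = -12311/38*37 = -455507/38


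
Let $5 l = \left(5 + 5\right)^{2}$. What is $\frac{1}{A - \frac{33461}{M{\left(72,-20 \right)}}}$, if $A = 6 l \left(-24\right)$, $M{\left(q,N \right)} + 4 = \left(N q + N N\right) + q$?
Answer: $- \frac{972}{2765899} \approx -0.00035142$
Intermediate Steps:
$l = 20$ ($l = \frac{\left(5 + 5\right)^{2}}{5} = \frac{10^{2}}{5} = \frac{1}{5} \cdot 100 = 20$)
$M{\left(q,N \right)} = -4 + q + N^{2} + N q$ ($M{\left(q,N \right)} = -4 + \left(\left(N q + N N\right) + q\right) = -4 + \left(\left(N q + N^{2}\right) + q\right) = -4 + \left(\left(N^{2} + N q\right) + q\right) = -4 + \left(q + N^{2} + N q\right) = -4 + q + N^{2} + N q$)
$A = -2880$ ($A = 6 \cdot 20 \left(-24\right) = 120 \left(-24\right) = -2880$)
$\frac{1}{A - \frac{33461}{M{\left(72,-20 \right)}}} = \frac{1}{-2880 - \frac{33461}{-4 + 72 + \left(-20\right)^{2} - 1440}} = \frac{1}{-2880 - \frac{33461}{-4 + 72 + 400 - 1440}} = \frac{1}{-2880 - \frac{33461}{-972}} = \frac{1}{-2880 - 33461 \left(- \frac{1}{972}\right)} = \frac{1}{-2880 - - \frac{33461}{972}} = \frac{1}{-2880 + \frac{33461}{972}} = \frac{1}{- \frac{2765899}{972}} = - \frac{972}{2765899}$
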